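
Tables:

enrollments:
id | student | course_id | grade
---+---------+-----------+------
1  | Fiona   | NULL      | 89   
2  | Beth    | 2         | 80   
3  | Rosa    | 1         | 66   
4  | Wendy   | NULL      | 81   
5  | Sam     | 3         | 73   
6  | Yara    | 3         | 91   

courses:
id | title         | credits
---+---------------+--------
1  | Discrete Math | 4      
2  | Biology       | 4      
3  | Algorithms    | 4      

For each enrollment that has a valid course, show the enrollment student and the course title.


INNER JOIN keeps only enrollments rows whose course_id matches an id in courses. Walk through each enrollment:
  - enrollment 1 (Fiona): course_id=NULL, no match -> dropped
  - enrollment 2 (Beth): course_id=2 -> matches Biology
  - enrollment 3 (Rosa): course_id=1 -> matches Discrete Math
  - enrollment 4 (Wendy): course_id=NULL, no match -> dropped
  - enrollment 5 (Sam): course_id=3 -> matches Algorithms
  - enrollment 6 (Yara): course_id=3 -> matches Algorithms
So 2 of 6 rows are dropped.

SQL:
SELECT a.student, b.title AS course
FROM enrollments a
INNER JOIN courses b ON a.course_id = b.id

Result:
student | course       
--------+--------------
Beth    | Biology      
Rosa    | Discrete Math
Sam     | Algorithms   
Yara    | Algorithms   


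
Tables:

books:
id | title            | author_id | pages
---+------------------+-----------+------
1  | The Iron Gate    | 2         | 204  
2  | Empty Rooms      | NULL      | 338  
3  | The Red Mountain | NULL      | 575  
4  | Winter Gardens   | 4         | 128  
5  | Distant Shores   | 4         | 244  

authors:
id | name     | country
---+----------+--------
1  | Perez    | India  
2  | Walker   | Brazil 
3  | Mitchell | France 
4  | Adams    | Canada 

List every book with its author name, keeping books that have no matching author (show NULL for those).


LEFT JOIN keeps every row from books (the left table); where author_id has no match in authors, the author columns become NULL. Walk through each book:
  - book 1 (The Iron Gate): author_id=2 -> matches Walker
  - book 2 (Empty Rooms): author_id=NULL, no match -> kept with NULL
  - book 3 (The Red Mountain): author_id=NULL, no match -> kept with NULL
  - book 4 (Winter Gardens): author_id=4 -> matches Adams
  - book 5 (Distant Shores): author_id=4 -> matches Adams
All 5 rows appear; 2 have NULL author.

SQL:
SELECT a.title, b.name AS author
FROM books a
LEFT JOIN authors b ON a.author_id = b.id

Result:
title            | author
-----------------+-------
The Iron Gate    | Walker
Empty Rooms      | NULL  
The Red Mountain | NULL  
Winter Gardens   | Adams 
Distant Shores   | Adams 


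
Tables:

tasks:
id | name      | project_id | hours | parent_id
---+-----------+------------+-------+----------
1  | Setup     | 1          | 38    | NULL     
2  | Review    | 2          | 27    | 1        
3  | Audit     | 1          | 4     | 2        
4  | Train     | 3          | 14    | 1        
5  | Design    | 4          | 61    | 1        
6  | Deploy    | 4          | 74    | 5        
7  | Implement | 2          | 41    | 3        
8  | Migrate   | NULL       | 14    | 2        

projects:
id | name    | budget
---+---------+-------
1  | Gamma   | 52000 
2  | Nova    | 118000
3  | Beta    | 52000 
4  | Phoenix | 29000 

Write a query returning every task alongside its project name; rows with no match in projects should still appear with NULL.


LEFT JOIN keeps every row from tasks (the left table); where project_id has no match in projects, the project columns become NULL. Walk through each task:
  - task 1 (Setup): project_id=1 -> matches Gamma
  - task 2 (Review): project_id=2 -> matches Nova
  - task 3 (Audit): project_id=1 -> matches Gamma
  - task 4 (Train): project_id=3 -> matches Beta
  - task 5 (Design): project_id=4 -> matches Phoenix
  - task 6 (Deploy): project_id=4 -> matches Phoenix
  - task 7 (Implement): project_id=2 -> matches Nova
  - task 8 (Migrate): project_id=NULL, no match -> kept with NULL
All 8 rows appear; 1 has NULL project.

SQL:
SELECT a.name, b.name AS project
FROM tasks a
LEFT JOIN projects b ON a.project_id = b.id

Result:
name      | project
----------+--------
Setup     | Gamma  
Review    | Nova   
Audit     | Gamma  
Train     | Beta   
Design    | Phoenix
Deploy    | Phoenix
Implement | Nova   
Migrate   | NULL   


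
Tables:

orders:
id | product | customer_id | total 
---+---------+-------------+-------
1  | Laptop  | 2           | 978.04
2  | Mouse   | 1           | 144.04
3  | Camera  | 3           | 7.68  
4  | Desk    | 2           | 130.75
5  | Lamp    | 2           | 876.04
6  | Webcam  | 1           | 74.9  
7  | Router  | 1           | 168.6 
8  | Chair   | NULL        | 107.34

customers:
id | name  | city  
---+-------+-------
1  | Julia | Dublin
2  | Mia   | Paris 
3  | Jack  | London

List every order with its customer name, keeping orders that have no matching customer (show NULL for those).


LEFT JOIN keeps every row from orders (the left table); where customer_id has no match in customers, the customer columns become NULL. Walk through each order:
  - order 1 (Laptop): customer_id=2 -> matches Mia
  - order 2 (Mouse): customer_id=1 -> matches Julia
  - order 3 (Camera): customer_id=3 -> matches Jack
  - order 4 (Desk): customer_id=2 -> matches Mia
  - order 5 (Lamp): customer_id=2 -> matches Mia
  - order 6 (Webcam): customer_id=1 -> matches Julia
  - order 7 (Router): customer_id=1 -> matches Julia
  - order 8 (Chair): customer_id=NULL, no match -> kept with NULL
All 8 rows appear; 1 has NULL customer.

SQL:
SELECT a.product, b.name AS customer
FROM orders a
LEFT JOIN customers b ON a.customer_id = b.id

Result:
product | customer
--------+---------
Laptop  | Mia     
Mouse   | Julia   
Camera  | Jack    
Desk    | Mia     
Lamp    | Mia     
Webcam  | Julia   
Router  | Julia   
Chair   | NULL    


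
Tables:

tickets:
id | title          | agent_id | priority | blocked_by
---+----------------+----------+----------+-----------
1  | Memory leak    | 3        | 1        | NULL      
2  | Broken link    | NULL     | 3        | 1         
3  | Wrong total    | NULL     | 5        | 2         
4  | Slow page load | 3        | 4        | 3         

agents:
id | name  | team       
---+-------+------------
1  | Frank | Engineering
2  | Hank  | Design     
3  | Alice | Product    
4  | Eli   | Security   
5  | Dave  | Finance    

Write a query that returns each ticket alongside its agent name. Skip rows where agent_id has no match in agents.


INNER JOIN keeps only tickets rows whose agent_id matches an id in agents. Walk through each ticket:
  - ticket 1 (Memory leak): agent_id=3 -> matches Alice
  - ticket 2 (Broken link): agent_id=NULL, no match -> dropped
  - ticket 3 (Wrong total): agent_id=NULL, no match -> dropped
  - ticket 4 (Slow page load): agent_id=3 -> matches Alice
So 2 of 4 rows are dropped.

SQL:
SELECT a.title, b.name AS agent
FROM tickets a
INNER JOIN agents b ON a.agent_id = b.id

Result:
title          | agent
---------------+------
Memory leak    | Alice
Slow page load | Alice


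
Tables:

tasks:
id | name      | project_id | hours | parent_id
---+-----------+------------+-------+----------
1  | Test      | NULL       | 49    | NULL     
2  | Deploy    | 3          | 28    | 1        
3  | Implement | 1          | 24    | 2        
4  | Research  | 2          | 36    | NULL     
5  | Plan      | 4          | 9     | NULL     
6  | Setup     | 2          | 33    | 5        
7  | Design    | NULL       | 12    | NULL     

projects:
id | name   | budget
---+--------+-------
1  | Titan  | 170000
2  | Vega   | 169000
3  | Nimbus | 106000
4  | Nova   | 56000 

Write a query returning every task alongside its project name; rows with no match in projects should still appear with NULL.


LEFT JOIN keeps every row from tasks (the left table); where project_id has no match in projects, the project columns become NULL. Walk through each task:
  - task 1 (Test): project_id=NULL, no match -> kept with NULL
  - task 2 (Deploy): project_id=3 -> matches Nimbus
  - task 3 (Implement): project_id=1 -> matches Titan
  - task 4 (Research): project_id=2 -> matches Vega
  - task 5 (Plan): project_id=4 -> matches Nova
  - task 6 (Setup): project_id=2 -> matches Vega
  - task 7 (Design): project_id=NULL, no match -> kept with NULL
All 7 rows appear; 2 have NULL project.

SQL:
SELECT a.name, b.name AS project
FROM tasks a
LEFT JOIN projects b ON a.project_id = b.id

Result:
name      | project
----------+--------
Test      | NULL   
Deploy    | Nimbus 
Implement | Titan  
Research  | Vega   
Plan      | Nova   
Setup     | Vega   
Design    | NULL   


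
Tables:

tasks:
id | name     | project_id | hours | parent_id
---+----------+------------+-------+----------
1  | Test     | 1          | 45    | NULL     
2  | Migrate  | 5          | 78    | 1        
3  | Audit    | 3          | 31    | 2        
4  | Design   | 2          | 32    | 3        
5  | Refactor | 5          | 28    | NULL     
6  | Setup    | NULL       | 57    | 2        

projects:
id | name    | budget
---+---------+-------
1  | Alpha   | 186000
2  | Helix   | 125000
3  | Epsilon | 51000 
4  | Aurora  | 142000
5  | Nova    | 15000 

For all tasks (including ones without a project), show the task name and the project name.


LEFT JOIN keeps every row from tasks (the left table); where project_id has no match in projects, the project columns become NULL. Walk through each task:
  - task 1 (Test): project_id=1 -> matches Alpha
  - task 2 (Migrate): project_id=5 -> matches Nova
  - task 3 (Audit): project_id=3 -> matches Epsilon
  - task 4 (Design): project_id=2 -> matches Helix
  - task 5 (Refactor): project_id=5 -> matches Nova
  - task 6 (Setup): project_id=NULL, no match -> kept with NULL
All 6 rows appear; 1 has NULL project.

SQL:
SELECT a.name, b.name AS project
FROM tasks a
LEFT JOIN projects b ON a.project_id = b.id

Result:
name     | project
---------+--------
Test     | Alpha  
Migrate  | Nova   
Audit    | Epsilon
Design   | Helix  
Refactor | Nova   
Setup    | NULL   


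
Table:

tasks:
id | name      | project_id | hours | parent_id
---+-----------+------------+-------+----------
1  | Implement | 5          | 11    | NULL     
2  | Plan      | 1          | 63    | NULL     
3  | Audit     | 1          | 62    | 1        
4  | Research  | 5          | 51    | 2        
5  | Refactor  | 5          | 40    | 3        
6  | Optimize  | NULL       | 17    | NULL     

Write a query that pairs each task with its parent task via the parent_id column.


This is a self-join: tasks is joined to a second copy of itself, matching each row's parent_id to another row's id. Use LEFT JOIN so rows with parent_id=NULL are kept.
  - task 1 (Implement): parent_id=NULL -> NULL
  - task 2 (Plan): parent_id=NULL -> NULL
  - task 3 (Audit): parent_id=1 -> Implement
  - task 4 (Research): parent_id=2 -> Plan
  - task 5 (Refactor): parent_id=3 -> Audit
  - task 6 (Optimize): parent_id=NULL -> NULL

SQL:
SELECT a.name AS item, b.name AS parent
FROM tasks a
LEFT JOIN tasks b ON a.parent_id = b.id

Result:
item      | parent   
----------+----------
Implement | NULL     
Plan      | NULL     
Audit     | Implement
Research  | Plan     
Refactor  | Audit    
Optimize  | NULL     


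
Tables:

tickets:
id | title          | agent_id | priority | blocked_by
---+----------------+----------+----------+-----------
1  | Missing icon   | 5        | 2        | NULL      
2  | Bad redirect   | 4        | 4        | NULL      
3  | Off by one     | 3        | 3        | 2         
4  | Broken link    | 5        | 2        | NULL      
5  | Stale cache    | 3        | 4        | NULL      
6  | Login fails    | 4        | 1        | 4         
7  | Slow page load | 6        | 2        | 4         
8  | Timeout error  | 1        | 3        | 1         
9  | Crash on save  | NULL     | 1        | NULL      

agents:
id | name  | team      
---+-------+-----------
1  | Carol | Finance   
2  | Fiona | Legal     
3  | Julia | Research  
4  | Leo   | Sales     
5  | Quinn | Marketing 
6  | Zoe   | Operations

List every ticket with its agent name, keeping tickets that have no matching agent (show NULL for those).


LEFT JOIN keeps every row from tickets (the left table); where agent_id has no match in agents, the agent columns become NULL. Walk through each ticket:
  - ticket 1 (Missing icon): agent_id=5 -> matches Quinn
  - ticket 2 (Bad redirect): agent_id=4 -> matches Leo
  - ticket 3 (Off by one): agent_id=3 -> matches Julia
  - ticket 4 (Broken link): agent_id=5 -> matches Quinn
  - ticket 5 (Stale cache): agent_id=3 -> matches Julia
  - ticket 6 (Login fails): agent_id=4 -> matches Leo
  - ticket 7 (Slow page load): agent_id=6 -> matches Zoe
  - ticket 8 (Timeout error): agent_id=1 -> matches Carol
  - ticket 9 (Crash on save): agent_id=NULL, no match -> kept with NULL
All 9 rows appear; 1 has NULL agent.

SQL:
SELECT a.title, b.name AS agent
FROM tickets a
LEFT JOIN agents b ON a.agent_id = b.id

Result:
title          | agent
---------------+------
Missing icon   | Quinn
Bad redirect   | Leo  
Off by one     | Julia
Broken link    | Quinn
Stale cache    | Julia
Login fails    | Leo  
Slow page load | Zoe  
Timeout error  | Carol
Crash on save  | NULL 


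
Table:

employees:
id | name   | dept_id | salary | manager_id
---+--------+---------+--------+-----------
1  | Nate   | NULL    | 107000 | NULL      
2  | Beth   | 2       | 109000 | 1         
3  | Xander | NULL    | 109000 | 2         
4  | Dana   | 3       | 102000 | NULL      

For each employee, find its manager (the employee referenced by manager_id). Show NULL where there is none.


This is a self-join: employees is joined to a second copy of itself, matching each row's manager_id to another row's id. Use LEFT JOIN so rows with manager_id=NULL are kept.
  - employee 1 (Nate): manager_id=NULL -> NULL
  - employee 2 (Beth): manager_id=1 -> Nate
  - employee 3 (Xander): manager_id=2 -> Beth
  - employee 4 (Dana): manager_id=NULL -> NULL

SQL:
SELECT a.name AS item, b.name AS manager
FROM employees a
LEFT JOIN employees b ON a.manager_id = b.id

Result:
item   | manager
-------+--------
Nate   | NULL   
Beth   | Nate   
Xander | Beth   
Dana   | NULL   


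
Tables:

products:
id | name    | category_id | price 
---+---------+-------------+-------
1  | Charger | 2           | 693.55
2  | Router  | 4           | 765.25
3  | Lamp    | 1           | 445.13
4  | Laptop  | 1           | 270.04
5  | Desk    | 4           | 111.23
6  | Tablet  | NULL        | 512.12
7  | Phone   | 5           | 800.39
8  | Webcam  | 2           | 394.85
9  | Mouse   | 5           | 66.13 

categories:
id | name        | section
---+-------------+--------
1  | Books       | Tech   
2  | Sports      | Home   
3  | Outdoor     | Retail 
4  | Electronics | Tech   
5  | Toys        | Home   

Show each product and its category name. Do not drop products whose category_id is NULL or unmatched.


LEFT JOIN keeps every row from products (the left table); where category_id has no match in categories, the category columns become NULL. Walk through each product:
  - product 1 (Charger): category_id=2 -> matches Sports
  - product 2 (Router): category_id=4 -> matches Electronics
  - product 3 (Lamp): category_id=1 -> matches Books
  - product 4 (Laptop): category_id=1 -> matches Books
  - product 5 (Desk): category_id=4 -> matches Electronics
  - product 6 (Tablet): category_id=NULL, no match -> kept with NULL
  - product 7 (Phone): category_id=5 -> matches Toys
  - product 8 (Webcam): category_id=2 -> matches Sports
  - product 9 (Mouse): category_id=5 -> matches Toys
All 9 rows appear; 1 has NULL category.

SQL:
SELECT a.name, b.name AS category
FROM products a
LEFT JOIN categories b ON a.category_id = b.id

Result:
name    | category   
--------+------------
Charger | Sports     
Router  | Electronics
Lamp    | Books      
Laptop  | Books      
Desk    | Electronics
Tablet  | NULL       
Phone   | Toys       
Webcam  | Sports     
Mouse   | Toys       


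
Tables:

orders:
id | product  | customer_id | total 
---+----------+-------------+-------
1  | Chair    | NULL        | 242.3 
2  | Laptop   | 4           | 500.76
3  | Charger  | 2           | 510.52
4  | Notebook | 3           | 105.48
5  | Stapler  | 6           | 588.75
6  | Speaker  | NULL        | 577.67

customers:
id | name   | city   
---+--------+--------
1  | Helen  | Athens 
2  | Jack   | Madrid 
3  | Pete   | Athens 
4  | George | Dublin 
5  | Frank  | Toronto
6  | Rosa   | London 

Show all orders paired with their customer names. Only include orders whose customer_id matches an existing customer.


INNER JOIN keeps only orders rows whose customer_id matches an id in customers. Walk through each order:
  - order 1 (Chair): customer_id=NULL, no match -> dropped
  - order 2 (Laptop): customer_id=4 -> matches George
  - order 3 (Charger): customer_id=2 -> matches Jack
  - order 4 (Notebook): customer_id=3 -> matches Pete
  - order 5 (Stapler): customer_id=6 -> matches Rosa
  - order 6 (Speaker): customer_id=NULL, no match -> dropped
So 2 of 6 rows are dropped.

SQL:
SELECT a.product, b.name AS customer
FROM orders a
INNER JOIN customers b ON a.customer_id = b.id

Result:
product  | customer
---------+---------
Laptop   | George  
Charger  | Jack    
Notebook | Pete    
Stapler  | Rosa    


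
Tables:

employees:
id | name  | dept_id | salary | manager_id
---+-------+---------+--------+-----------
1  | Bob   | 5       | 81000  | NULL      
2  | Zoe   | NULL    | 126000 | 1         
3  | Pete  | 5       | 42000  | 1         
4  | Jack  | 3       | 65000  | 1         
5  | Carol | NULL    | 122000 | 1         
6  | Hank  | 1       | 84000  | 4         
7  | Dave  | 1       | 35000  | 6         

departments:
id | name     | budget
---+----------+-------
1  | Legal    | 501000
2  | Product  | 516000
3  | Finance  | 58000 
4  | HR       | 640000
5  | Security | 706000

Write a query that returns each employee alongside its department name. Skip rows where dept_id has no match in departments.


INNER JOIN keeps only employees rows whose dept_id matches an id in departments. Walk through each employee:
  - employee 1 (Bob): dept_id=5 -> matches Security
  - employee 2 (Zoe): dept_id=NULL, no match -> dropped
  - employee 3 (Pete): dept_id=5 -> matches Security
  - employee 4 (Jack): dept_id=3 -> matches Finance
  - employee 5 (Carol): dept_id=NULL, no match -> dropped
  - employee 6 (Hank): dept_id=1 -> matches Legal
  - employee 7 (Dave): dept_id=1 -> matches Legal
So 2 of 7 rows are dropped.

SQL:
SELECT a.name, b.name AS department
FROM employees a
INNER JOIN departments b ON a.dept_id = b.id

Result:
name | department
-----+-----------
Bob  | Security  
Pete | Security  
Jack | Finance   
Hank | Legal     
Dave | Legal     


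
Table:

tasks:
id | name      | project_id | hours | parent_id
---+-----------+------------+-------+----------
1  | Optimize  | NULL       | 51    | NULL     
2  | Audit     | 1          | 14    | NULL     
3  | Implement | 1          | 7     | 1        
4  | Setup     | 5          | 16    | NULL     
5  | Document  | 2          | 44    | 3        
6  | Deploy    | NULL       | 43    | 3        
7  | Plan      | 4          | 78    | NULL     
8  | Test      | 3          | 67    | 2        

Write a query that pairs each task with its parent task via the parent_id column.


This is a self-join: tasks is joined to a second copy of itself, matching each row's parent_id to another row's id. Use LEFT JOIN so rows with parent_id=NULL are kept.
  - task 1 (Optimize): parent_id=NULL -> NULL
  - task 2 (Audit): parent_id=NULL -> NULL
  - task 3 (Implement): parent_id=1 -> Optimize
  - task 4 (Setup): parent_id=NULL -> NULL
  - task 5 (Document): parent_id=3 -> Implement
  - task 6 (Deploy): parent_id=3 -> Implement
  - task 7 (Plan): parent_id=NULL -> NULL
  - task 8 (Test): parent_id=2 -> Audit

SQL:
SELECT a.name AS item, b.name AS parent
FROM tasks a
LEFT JOIN tasks b ON a.parent_id = b.id

Result:
item      | parent   
----------+----------
Optimize  | NULL     
Audit     | NULL     
Implement | Optimize 
Setup     | NULL     
Document  | Implement
Deploy    | Implement
Plan      | NULL     
Test      | Audit    


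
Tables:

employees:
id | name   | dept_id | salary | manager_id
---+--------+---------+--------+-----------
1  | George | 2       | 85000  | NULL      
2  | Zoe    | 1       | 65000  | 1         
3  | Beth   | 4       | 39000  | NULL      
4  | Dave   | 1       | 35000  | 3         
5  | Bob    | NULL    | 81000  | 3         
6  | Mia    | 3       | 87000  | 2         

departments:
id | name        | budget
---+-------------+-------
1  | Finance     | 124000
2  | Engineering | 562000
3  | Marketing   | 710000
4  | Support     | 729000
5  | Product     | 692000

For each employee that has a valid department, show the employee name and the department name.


INNER JOIN keeps only employees rows whose dept_id matches an id in departments. Walk through each employee:
  - employee 1 (George): dept_id=2 -> matches Engineering
  - employee 2 (Zoe): dept_id=1 -> matches Finance
  - employee 3 (Beth): dept_id=4 -> matches Support
  - employee 4 (Dave): dept_id=1 -> matches Finance
  - employee 5 (Bob): dept_id=NULL, no match -> dropped
  - employee 6 (Mia): dept_id=3 -> matches Marketing
So 1 of 6 rows is dropped.

SQL:
SELECT a.name, b.name AS department
FROM employees a
INNER JOIN departments b ON a.dept_id = b.id

Result:
name   | department 
-------+------------
George | Engineering
Zoe    | Finance    
Beth   | Support    
Dave   | Finance    
Mia    | Marketing  


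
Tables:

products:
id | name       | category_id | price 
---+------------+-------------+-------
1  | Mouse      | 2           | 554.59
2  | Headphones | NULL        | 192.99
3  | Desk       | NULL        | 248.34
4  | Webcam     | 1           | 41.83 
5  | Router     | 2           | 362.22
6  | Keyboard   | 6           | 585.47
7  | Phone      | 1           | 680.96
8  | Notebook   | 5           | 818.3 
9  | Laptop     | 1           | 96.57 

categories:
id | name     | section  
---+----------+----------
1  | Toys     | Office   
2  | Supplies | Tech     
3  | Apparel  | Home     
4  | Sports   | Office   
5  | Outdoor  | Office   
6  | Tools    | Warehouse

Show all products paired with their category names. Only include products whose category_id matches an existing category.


INNER JOIN keeps only products rows whose category_id matches an id in categories. Walk through each product:
  - product 1 (Mouse): category_id=2 -> matches Supplies
  - product 2 (Headphones): category_id=NULL, no match -> dropped
  - product 3 (Desk): category_id=NULL, no match -> dropped
  - product 4 (Webcam): category_id=1 -> matches Toys
  - product 5 (Router): category_id=2 -> matches Supplies
  - product 6 (Keyboard): category_id=6 -> matches Tools
  - product 7 (Phone): category_id=1 -> matches Toys
  - product 8 (Notebook): category_id=5 -> matches Outdoor
  - product 9 (Laptop): category_id=1 -> matches Toys
So 2 of 9 rows are dropped.

SQL:
SELECT a.name, b.name AS category
FROM products a
INNER JOIN categories b ON a.category_id = b.id

Result:
name     | category
---------+---------
Mouse    | Supplies
Webcam   | Toys    
Router   | Supplies
Keyboard | Tools   
Phone    | Toys    
Notebook | Outdoor 
Laptop   | Toys    


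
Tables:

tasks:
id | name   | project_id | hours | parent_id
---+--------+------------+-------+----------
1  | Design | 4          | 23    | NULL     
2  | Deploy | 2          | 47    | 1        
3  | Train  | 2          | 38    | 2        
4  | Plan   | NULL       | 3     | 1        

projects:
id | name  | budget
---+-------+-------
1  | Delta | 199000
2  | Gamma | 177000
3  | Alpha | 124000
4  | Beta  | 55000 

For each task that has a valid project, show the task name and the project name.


INNER JOIN keeps only tasks rows whose project_id matches an id in projects. Walk through each task:
  - task 1 (Design): project_id=4 -> matches Beta
  - task 2 (Deploy): project_id=2 -> matches Gamma
  - task 3 (Train): project_id=2 -> matches Gamma
  - task 4 (Plan): project_id=NULL, no match -> dropped
So 1 of 4 rows is dropped.

SQL:
SELECT a.name, b.name AS project
FROM tasks a
INNER JOIN projects b ON a.project_id = b.id

Result:
name   | project
-------+--------
Design | Beta   
Deploy | Gamma  
Train  | Gamma  


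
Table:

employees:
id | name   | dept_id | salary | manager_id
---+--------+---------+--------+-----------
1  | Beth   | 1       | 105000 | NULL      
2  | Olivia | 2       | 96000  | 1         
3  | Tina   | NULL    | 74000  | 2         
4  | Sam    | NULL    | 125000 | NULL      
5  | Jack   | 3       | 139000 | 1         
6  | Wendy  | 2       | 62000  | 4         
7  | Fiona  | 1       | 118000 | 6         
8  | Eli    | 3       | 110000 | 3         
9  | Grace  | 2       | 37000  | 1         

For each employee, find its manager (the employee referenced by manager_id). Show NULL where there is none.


This is a self-join: employees is joined to a second copy of itself, matching each row's manager_id to another row's id. Use LEFT JOIN so rows with manager_id=NULL are kept.
  - employee 1 (Beth): manager_id=NULL -> NULL
  - employee 2 (Olivia): manager_id=1 -> Beth
  - employee 3 (Tina): manager_id=2 -> Olivia
  - employee 4 (Sam): manager_id=NULL -> NULL
  - employee 5 (Jack): manager_id=1 -> Beth
  - employee 6 (Wendy): manager_id=4 -> Sam
  - employee 7 (Fiona): manager_id=6 -> Wendy
  - employee 8 (Eli): manager_id=3 -> Tina
  - employee 9 (Grace): manager_id=1 -> Beth

SQL:
SELECT a.name AS item, b.name AS manager
FROM employees a
LEFT JOIN employees b ON a.manager_id = b.id

Result:
item   | manager
-------+--------
Beth   | NULL   
Olivia | Beth   
Tina   | Olivia 
Sam    | NULL   
Jack   | Beth   
Wendy  | Sam    
Fiona  | Wendy  
Eli    | Tina   
Grace  | Beth   


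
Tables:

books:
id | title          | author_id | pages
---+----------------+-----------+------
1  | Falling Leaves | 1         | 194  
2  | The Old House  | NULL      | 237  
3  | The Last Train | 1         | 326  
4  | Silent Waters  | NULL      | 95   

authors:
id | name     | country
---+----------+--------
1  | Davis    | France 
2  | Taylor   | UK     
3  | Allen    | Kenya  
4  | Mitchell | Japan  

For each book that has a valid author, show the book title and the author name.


INNER JOIN keeps only books rows whose author_id matches an id in authors. Walk through each book:
  - book 1 (Falling Leaves): author_id=1 -> matches Davis
  - book 2 (The Old House): author_id=NULL, no match -> dropped
  - book 3 (The Last Train): author_id=1 -> matches Davis
  - book 4 (Silent Waters): author_id=NULL, no match -> dropped
So 2 of 4 rows are dropped.

SQL:
SELECT a.title, b.name AS author
FROM books a
INNER JOIN authors b ON a.author_id = b.id

Result:
title          | author
---------------+-------
Falling Leaves | Davis 
The Last Train | Davis 


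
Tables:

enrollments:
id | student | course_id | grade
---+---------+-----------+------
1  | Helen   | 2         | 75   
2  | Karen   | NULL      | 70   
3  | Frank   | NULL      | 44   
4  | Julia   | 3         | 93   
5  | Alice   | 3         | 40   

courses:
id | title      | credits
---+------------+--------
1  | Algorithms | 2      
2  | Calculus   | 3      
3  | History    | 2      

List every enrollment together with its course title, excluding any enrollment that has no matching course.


INNER JOIN keeps only enrollments rows whose course_id matches an id in courses. Walk through each enrollment:
  - enrollment 1 (Helen): course_id=2 -> matches Calculus
  - enrollment 2 (Karen): course_id=NULL, no match -> dropped
  - enrollment 3 (Frank): course_id=NULL, no match -> dropped
  - enrollment 4 (Julia): course_id=3 -> matches History
  - enrollment 5 (Alice): course_id=3 -> matches History
So 2 of 5 rows are dropped.

SQL:
SELECT a.student, b.title AS course
FROM enrollments a
INNER JOIN courses b ON a.course_id = b.id

Result:
student | course  
--------+---------
Helen   | Calculus
Julia   | History 
Alice   | History 


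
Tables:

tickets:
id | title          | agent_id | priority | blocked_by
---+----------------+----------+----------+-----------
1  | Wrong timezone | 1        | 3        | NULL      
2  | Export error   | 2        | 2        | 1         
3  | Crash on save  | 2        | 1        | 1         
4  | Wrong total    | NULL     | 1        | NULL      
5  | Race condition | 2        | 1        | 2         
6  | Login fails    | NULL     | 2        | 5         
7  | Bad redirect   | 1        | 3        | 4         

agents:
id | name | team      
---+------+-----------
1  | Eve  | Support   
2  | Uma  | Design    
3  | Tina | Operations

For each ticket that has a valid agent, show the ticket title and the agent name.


INNER JOIN keeps only tickets rows whose agent_id matches an id in agents. Walk through each ticket:
  - ticket 1 (Wrong timezone): agent_id=1 -> matches Eve
  - ticket 2 (Export error): agent_id=2 -> matches Uma
  - ticket 3 (Crash on save): agent_id=2 -> matches Uma
  - ticket 4 (Wrong total): agent_id=NULL, no match -> dropped
  - ticket 5 (Race condition): agent_id=2 -> matches Uma
  - ticket 6 (Login fails): agent_id=NULL, no match -> dropped
  - ticket 7 (Bad redirect): agent_id=1 -> matches Eve
So 2 of 7 rows are dropped.

SQL:
SELECT a.title, b.name AS agent
FROM tickets a
INNER JOIN agents b ON a.agent_id = b.id

Result:
title          | agent
---------------+------
Wrong timezone | Eve  
Export error   | Uma  
Crash on save  | Uma  
Race condition | Uma  
Bad redirect   | Eve  


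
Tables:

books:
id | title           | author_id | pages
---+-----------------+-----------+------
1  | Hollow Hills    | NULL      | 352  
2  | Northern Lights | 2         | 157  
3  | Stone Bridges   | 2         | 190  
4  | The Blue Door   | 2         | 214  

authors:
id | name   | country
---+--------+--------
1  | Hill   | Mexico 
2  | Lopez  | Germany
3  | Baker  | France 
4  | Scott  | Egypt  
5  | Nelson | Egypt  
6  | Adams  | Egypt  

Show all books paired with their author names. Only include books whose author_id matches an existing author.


INNER JOIN keeps only books rows whose author_id matches an id in authors. Walk through each book:
  - book 1 (Hollow Hills): author_id=NULL, no match -> dropped
  - book 2 (Northern Lights): author_id=2 -> matches Lopez
  - book 3 (Stone Bridges): author_id=2 -> matches Lopez
  - book 4 (The Blue Door): author_id=2 -> matches Lopez
So 1 of 4 rows is dropped.

SQL:
SELECT a.title, b.name AS author
FROM books a
INNER JOIN authors b ON a.author_id = b.id

Result:
title           | author
----------------+-------
Northern Lights | Lopez 
Stone Bridges   | Lopez 
The Blue Door   | Lopez 


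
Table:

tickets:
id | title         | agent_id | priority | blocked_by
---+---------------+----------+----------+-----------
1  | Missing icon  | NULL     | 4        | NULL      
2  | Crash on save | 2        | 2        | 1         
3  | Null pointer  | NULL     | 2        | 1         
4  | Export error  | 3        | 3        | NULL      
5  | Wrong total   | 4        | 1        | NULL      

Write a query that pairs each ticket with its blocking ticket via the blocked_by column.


This is a self-join: tickets is joined to a second copy of itself, matching each row's blocked_by to another row's id. Use LEFT JOIN so rows with blocked_by=NULL are kept.
  - ticket 1 (Missing icon): blocked_by=NULL -> NULL
  - ticket 2 (Crash on save): blocked_by=1 -> Missing icon
  - ticket 3 (Null pointer): blocked_by=1 -> Missing icon
  - ticket 4 (Export error): blocked_by=NULL -> NULL
  - ticket 5 (Wrong total): blocked_by=NULL -> NULL

SQL:
SELECT a.title AS item, b.title AS blocked_by
FROM tickets a
LEFT JOIN tickets b ON a.blocked_by = b.id

Result:
item          | blocked_by  
--------------+-------------
Missing icon  | NULL        
Crash on save | Missing icon
Null pointer  | Missing icon
Export error  | NULL        
Wrong total   | NULL        


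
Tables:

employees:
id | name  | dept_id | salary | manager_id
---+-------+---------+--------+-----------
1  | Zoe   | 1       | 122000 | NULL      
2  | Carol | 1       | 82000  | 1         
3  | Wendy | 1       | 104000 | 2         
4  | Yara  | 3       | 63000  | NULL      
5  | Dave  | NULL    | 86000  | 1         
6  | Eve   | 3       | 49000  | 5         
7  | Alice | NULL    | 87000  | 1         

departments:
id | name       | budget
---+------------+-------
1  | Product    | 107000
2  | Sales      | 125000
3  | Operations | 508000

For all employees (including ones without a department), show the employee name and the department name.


LEFT JOIN keeps every row from employees (the left table); where dept_id has no match in departments, the department columns become NULL. Walk through each employee:
  - employee 1 (Zoe): dept_id=1 -> matches Product
  - employee 2 (Carol): dept_id=1 -> matches Product
  - employee 3 (Wendy): dept_id=1 -> matches Product
  - employee 4 (Yara): dept_id=3 -> matches Operations
  - employee 5 (Dave): dept_id=NULL, no match -> kept with NULL
  - employee 6 (Eve): dept_id=3 -> matches Operations
  - employee 7 (Alice): dept_id=NULL, no match -> kept with NULL
All 7 rows appear; 2 have NULL department.

SQL:
SELECT a.name, b.name AS department
FROM employees a
LEFT JOIN departments b ON a.dept_id = b.id

Result:
name  | department
------+-----------
Zoe   | Product   
Carol | Product   
Wendy | Product   
Yara  | Operations
Dave  | NULL      
Eve   | Operations
Alice | NULL      


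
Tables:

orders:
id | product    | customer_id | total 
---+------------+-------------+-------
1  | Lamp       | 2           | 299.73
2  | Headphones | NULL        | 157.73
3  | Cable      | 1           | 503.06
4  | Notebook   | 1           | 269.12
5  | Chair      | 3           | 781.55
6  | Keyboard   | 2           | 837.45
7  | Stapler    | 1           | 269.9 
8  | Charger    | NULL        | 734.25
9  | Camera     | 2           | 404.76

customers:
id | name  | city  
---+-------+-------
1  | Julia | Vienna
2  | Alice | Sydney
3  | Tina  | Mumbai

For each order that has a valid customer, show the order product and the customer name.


INNER JOIN keeps only orders rows whose customer_id matches an id in customers. Walk through each order:
  - order 1 (Lamp): customer_id=2 -> matches Alice
  - order 2 (Headphones): customer_id=NULL, no match -> dropped
  - order 3 (Cable): customer_id=1 -> matches Julia
  - order 4 (Notebook): customer_id=1 -> matches Julia
  - order 5 (Chair): customer_id=3 -> matches Tina
  - order 6 (Keyboard): customer_id=2 -> matches Alice
  - order 7 (Stapler): customer_id=1 -> matches Julia
  - order 8 (Charger): customer_id=NULL, no match -> dropped
  - order 9 (Camera): customer_id=2 -> matches Alice
So 2 of 9 rows are dropped.

SQL:
SELECT a.product, b.name AS customer
FROM orders a
INNER JOIN customers b ON a.customer_id = b.id

Result:
product  | customer
---------+---------
Lamp     | Alice   
Cable    | Julia   
Notebook | Julia   
Chair    | Tina    
Keyboard | Alice   
Stapler  | Julia   
Camera   | Alice   


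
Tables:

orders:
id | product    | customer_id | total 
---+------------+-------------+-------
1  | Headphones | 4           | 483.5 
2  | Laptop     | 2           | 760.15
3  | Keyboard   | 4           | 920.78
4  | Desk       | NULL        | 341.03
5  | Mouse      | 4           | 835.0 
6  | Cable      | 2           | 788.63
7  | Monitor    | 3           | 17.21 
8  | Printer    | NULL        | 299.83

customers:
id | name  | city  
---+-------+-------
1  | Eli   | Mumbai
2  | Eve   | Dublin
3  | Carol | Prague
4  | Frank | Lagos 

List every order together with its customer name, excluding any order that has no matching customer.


INNER JOIN keeps only orders rows whose customer_id matches an id in customers. Walk through each order:
  - order 1 (Headphones): customer_id=4 -> matches Frank
  - order 2 (Laptop): customer_id=2 -> matches Eve
  - order 3 (Keyboard): customer_id=4 -> matches Frank
  - order 4 (Desk): customer_id=NULL, no match -> dropped
  - order 5 (Mouse): customer_id=4 -> matches Frank
  - order 6 (Cable): customer_id=2 -> matches Eve
  - order 7 (Monitor): customer_id=3 -> matches Carol
  - order 8 (Printer): customer_id=NULL, no match -> dropped
So 2 of 8 rows are dropped.

SQL:
SELECT a.product, b.name AS customer
FROM orders a
INNER JOIN customers b ON a.customer_id = b.id

Result:
product    | customer
-----------+---------
Headphones | Frank   
Laptop     | Eve     
Keyboard   | Frank   
Mouse      | Frank   
Cable      | Eve     
Monitor    | Carol   


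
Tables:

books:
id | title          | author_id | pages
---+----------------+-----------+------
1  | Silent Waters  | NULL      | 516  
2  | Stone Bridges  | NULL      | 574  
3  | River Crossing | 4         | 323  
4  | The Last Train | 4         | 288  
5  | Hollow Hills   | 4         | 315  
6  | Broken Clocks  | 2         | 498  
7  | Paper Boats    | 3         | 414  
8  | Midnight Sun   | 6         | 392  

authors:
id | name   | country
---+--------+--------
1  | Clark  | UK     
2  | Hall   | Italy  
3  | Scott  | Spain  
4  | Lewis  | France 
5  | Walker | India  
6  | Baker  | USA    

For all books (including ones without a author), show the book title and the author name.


LEFT JOIN keeps every row from books (the left table); where author_id has no match in authors, the author columns become NULL. Walk through each book:
  - book 1 (Silent Waters): author_id=NULL, no match -> kept with NULL
  - book 2 (Stone Bridges): author_id=NULL, no match -> kept with NULL
  - book 3 (River Crossing): author_id=4 -> matches Lewis
  - book 4 (The Last Train): author_id=4 -> matches Lewis
  - book 5 (Hollow Hills): author_id=4 -> matches Lewis
  - book 6 (Broken Clocks): author_id=2 -> matches Hall
  - book 7 (Paper Boats): author_id=3 -> matches Scott
  - book 8 (Midnight Sun): author_id=6 -> matches Baker
All 8 rows appear; 2 have NULL author.

SQL:
SELECT a.title, b.name AS author
FROM books a
LEFT JOIN authors b ON a.author_id = b.id

Result:
title          | author
---------------+-------
Silent Waters  | NULL  
Stone Bridges  | NULL  
River Crossing | Lewis 
The Last Train | Lewis 
Hollow Hills   | Lewis 
Broken Clocks  | Hall  
Paper Boats    | Scott 
Midnight Sun   | Baker 


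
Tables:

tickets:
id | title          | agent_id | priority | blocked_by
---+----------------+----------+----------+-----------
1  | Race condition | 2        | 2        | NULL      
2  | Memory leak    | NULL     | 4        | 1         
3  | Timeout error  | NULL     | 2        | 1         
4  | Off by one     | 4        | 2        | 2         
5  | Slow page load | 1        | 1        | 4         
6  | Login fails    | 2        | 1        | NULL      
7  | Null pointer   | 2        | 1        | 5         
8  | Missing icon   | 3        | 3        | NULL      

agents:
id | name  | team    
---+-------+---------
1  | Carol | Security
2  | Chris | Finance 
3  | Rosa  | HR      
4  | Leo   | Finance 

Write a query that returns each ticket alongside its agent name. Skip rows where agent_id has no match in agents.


INNER JOIN keeps only tickets rows whose agent_id matches an id in agents. Walk through each ticket:
  - ticket 1 (Race condition): agent_id=2 -> matches Chris
  - ticket 2 (Memory leak): agent_id=NULL, no match -> dropped
  - ticket 3 (Timeout error): agent_id=NULL, no match -> dropped
  - ticket 4 (Off by one): agent_id=4 -> matches Leo
  - ticket 5 (Slow page load): agent_id=1 -> matches Carol
  - ticket 6 (Login fails): agent_id=2 -> matches Chris
  - ticket 7 (Null pointer): agent_id=2 -> matches Chris
  - ticket 8 (Missing icon): agent_id=3 -> matches Rosa
So 2 of 8 rows are dropped.

SQL:
SELECT a.title, b.name AS agent
FROM tickets a
INNER JOIN agents b ON a.agent_id = b.id

Result:
title          | agent
---------------+------
Race condition | Chris
Off by one     | Leo  
Slow page load | Carol
Login fails    | Chris
Null pointer   | Chris
Missing icon   | Rosa 


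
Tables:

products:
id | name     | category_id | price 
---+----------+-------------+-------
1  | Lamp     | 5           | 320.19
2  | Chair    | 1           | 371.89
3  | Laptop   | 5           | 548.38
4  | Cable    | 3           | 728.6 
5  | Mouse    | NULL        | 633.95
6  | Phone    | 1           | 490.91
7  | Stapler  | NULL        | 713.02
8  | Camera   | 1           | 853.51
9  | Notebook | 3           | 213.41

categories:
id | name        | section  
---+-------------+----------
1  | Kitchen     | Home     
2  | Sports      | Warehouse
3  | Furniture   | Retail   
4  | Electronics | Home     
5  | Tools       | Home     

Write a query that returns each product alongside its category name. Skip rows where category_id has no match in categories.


INNER JOIN keeps only products rows whose category_id matches an id in categories. Walk through each product:
  - product 1 (Lamp): category_id=5 -> matches Tools
  - product 2 (Chair): category_id=1 -> matches Kitchen
  - product 3 (Laptop): category_id=5 -> matches Tools
  - product 4 (Cable): category_id=3 -> matches Furniture
  - product 5 (Mouse): category_id=NULL, no match -> dropped
  - product 6 (Phone): category_id=1 -> matches Kitchen
  - product 7 (Stapler): category_id=NULL, no match -> dropped
  - product 8 (Camera): category_id=1 -> matches Kitchen
  - product 9 (Notebook): category_id=3 -> matches Furniture
So 2 of 9 rows are dropped.

SQL:
SELECT a.name, b.name AS category
FROM products a
INNER JOIN categories b ON a.category_id = b.id

Result:
name     | category 
---------+----------
Lamp     | Tools    
Chair    | Kitchen  
Laptop   | Tools    
Cable    | Furniture
Phone    | Kitchen  
Camera   | Kitchen  
Notebook | Furniture
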